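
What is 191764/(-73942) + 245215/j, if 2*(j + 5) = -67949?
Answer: -24647732368/2512512189 ≈ -9.8100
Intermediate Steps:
j = -67959/2 (j = -5 + (½)*(-67949) = -5 - 67949/2 = -67959/2 ≈ -33980.)
191764/(-73942) + 245215/j = 191764/(-73942) + 245215/(-67959/2) = 191764*(-1/73942) + 245215*(-2/67959) = -95882/36971 - 490430/67959 = -24647732368/2512512189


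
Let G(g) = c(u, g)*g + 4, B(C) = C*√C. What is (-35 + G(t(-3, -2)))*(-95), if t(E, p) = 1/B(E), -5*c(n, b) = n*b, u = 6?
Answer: 26467/9 ≈ 2940.8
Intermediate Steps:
B(C) = C^(3/2)
c(n, b) = -b*n/5 (c(n, b) = -n*b/5 = -b*n/5)
t(E, p) = E^(-3/2) (t(E, p) = 1/(E^(3/2)) = E^(-3/2))
G(g) = 4 - 6*g²/5 (G(g) = (-⅕*g*6)*g + 4 = (-6*g/5)*g + 4 = -6*g²/5 + 4 = 4 - 6*g²/5)
(-35 + G(t(-3, -2)))*(-95) = (-35 + (4 - 6*((-3)^(-3/2))²/5))*(-95) = (-35 + (4 - 6*(I*√3/9)²/5))*(-95) = (-35 + (4 - 6/5*(-1/27)))*(-95) = (-35 + (4 + 2/45))*(-95) = (-35 + 182/45)*(-95) = -1393/45*(-95) = 26467/9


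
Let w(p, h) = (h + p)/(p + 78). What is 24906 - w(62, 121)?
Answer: 3486657/140 ≈ 24905.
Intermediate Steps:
w(p, h) = (h + p)/(78 + p)
24906 - w(62, 121) = 24906 - (121 + 62)/(78 + 62) = 24906 - 183/140 = 3486657/140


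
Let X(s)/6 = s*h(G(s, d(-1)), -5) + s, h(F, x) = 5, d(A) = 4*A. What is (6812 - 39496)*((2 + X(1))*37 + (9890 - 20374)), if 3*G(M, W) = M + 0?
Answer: 296705352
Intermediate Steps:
G(M, W) = M/3 (G(M, W) = (M + 0)/3 = M/3)
X(s) = 36*s (X(s) = 6*(s*5 + s) = 6*(5*s + s) = 6*(6*s) = 36*s)
(6812 - 39496)*((2 + X(1))*37 + (9890 - 20374)) = (6812 - 39496)*((2 + 36*1)*37 + (9890 - 20374)) = -32684*((2 + 36)*37 - 10484) = -32684*(38*37 - 10484) = -32684*(1406 - 10484) = -32684*(-9078) = 296705352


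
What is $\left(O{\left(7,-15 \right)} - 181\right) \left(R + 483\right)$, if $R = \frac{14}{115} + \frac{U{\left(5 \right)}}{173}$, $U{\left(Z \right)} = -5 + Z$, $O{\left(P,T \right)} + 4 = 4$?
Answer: $- \frac{10056179}{115} \approx -87445.0$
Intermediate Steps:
$O{\left(P,T \right)} = 0$ ($O{\left(P,T \right)} = -4 + 4 = 0$)
$R = \frac{14}{115}$ ($R = \frac{14}{115} + \frac{-5 + 5}{173} = 14 \cdot \frac{1}{115} + 0 \cdot \frac{1}{173} = \frac{14}{115} + 0 = \frac{14}{115} \approx 0.12174$)
$\left(O{\left(7,-15 \right)} - 181\right) \left(R + 483\right) = \left(0 - 181\right) \left(\frac{14}{115} + 483\right) = \left(-181\right) \frac{55559}{115} = - \frac{10056179}{115}$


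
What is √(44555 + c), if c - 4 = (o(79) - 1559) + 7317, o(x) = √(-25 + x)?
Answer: √(50317 + 3*√6) ≈ 224.33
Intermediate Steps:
c = 5762 + 3*√6 (c = 4 + ((√(-25 + 79) - 1559) + 7317) = 4 + ((√54 - 1559) + 7317) = 4 + ((3*√6 - 1559) + 7317) = 4 + ((-1559 + 3*√6) + 7317) = 4 + (5758 + 3*√6) = 5762 + 3*√6 ≈ 5769.4)
√(44555 + c) = √(44555 + (5762 + 3*√6)) = √(50317 + 3*√6)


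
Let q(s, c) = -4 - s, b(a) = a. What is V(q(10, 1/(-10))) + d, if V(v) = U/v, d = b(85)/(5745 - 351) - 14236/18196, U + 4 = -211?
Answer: 1253043164/85880571 ≈ 14.591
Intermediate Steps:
U = -215 (U = -4 - 211 = -215)
d = -18810581/24537306 (d = 85/(5745 - 351) - 14236/18196 = 85/5394 - 14236*1/18196 = 85*(1/5394) - 3559/4549 = 85/5394 - 3559/4549 = -18810581/24537306 ≈ -0.76661)
V(v) = -215/v
V(q(10, 1/(-10))) + d = -215/(-4 - 1*10) - 18810581/24537306 = -215/(-4 - 10) - 18810581/24537306 = -215/(-14) - 18810581/24537306 = -215*(-1/14) - 18810581/24537306 = 215/14 - 18810581/24537306 = 1253043164/85880571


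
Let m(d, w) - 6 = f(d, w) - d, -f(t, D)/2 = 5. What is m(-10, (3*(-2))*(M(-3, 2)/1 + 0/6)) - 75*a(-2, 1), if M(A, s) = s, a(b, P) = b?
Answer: 156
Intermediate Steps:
f(t, D) = -10 (f(t, D) = -2*5 = -10)
m(d, w) = -4 - d (m(d, w) = 6 + (-10 - d) = -4 - d)
m(-10, (3*(-2))*(M(-3, 2)/1 + 0/6)) - 75*a(-2, 1) = (-4 - 1*(-10)) - 75*(-2) = (-4 + 10) + 150 = 6 + 150 = 156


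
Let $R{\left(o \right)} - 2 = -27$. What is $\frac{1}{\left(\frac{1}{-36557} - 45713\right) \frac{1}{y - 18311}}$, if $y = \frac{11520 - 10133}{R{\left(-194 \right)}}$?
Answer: $\frac{762981147}{1899011525} \approx 0.40178$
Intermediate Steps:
$R{\left(o \right)} = -25$ ($R{\left(o \right)} = 2 - 27 = -25$)
$y = - \frac{1387}{25}$ ($y = \frac{11520 - 10133}{-25} = 1387 \left(- \frac{1}{25}\right) = - \frac{1387}{25} \approx -55.48$)
$\frac{1}{\left(\frac{1}{-36557} - 45713\right) \frac{1}{y - 18311}} = \frac{1}{\left(\frac{1}{-36557} - 45713\right) \frac{1}{- \frac{1387}{25} - 18311}} = \frac{1}{\left(- \frac{1}{36557} - 45713\right) \frac{1}{- \frac{459162}{25}}} = \frac{1}{\left(- \frac{1671130142}{36557}\right) \left(- \frac{25}{459162}\right)} = \frac{1}{\frac{1899011525}{762981147}} = \frac{762981147}{1899011525}$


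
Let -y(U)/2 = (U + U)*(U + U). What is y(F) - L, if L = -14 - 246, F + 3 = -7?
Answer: -540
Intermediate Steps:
F = -10 (F = -3 - 7 = -10)
L = -260
y(U) = -8*U**2 (y(U) = -2*(U + U)*(U + U) = -2*2*U*2*U = -8*U**2)
y(F) - L = -8*(-10)**2 - 1*(-260) = -8*100 + 260 = -800 + 260 = -540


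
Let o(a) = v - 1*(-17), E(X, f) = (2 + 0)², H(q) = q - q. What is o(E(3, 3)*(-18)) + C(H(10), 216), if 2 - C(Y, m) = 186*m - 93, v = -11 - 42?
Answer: -40117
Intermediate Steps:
H(q) = 0
E(X, f) = 4 (E(X, f) = 2² = 4)
v = -53
C(Y, m) = 95 - 186*m (C(Y, m) = 2 - (186*m - 93) = 2 - (-93 + 186*m) = 2 + (93 - 186*m) = 95 - 186*m)
o(a) = -36 (o(a) = -53 - 1*(-17) = -53 + 17 = -36)
o(E(3, 3)*(-18)) + C(H(10), 216) = -36 + (95 - 186*216) = -36 + (95 - 40176) = -36 - 40081 = -40117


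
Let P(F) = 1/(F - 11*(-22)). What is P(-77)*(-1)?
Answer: -1/165 ≈ -0.0060606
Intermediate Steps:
P(F) = 1/(242 + F) (P(F) = 1/(F + 242) = 1/(242 + F))
P(-77)*(-1) = -1/(242 - 77) = -1/165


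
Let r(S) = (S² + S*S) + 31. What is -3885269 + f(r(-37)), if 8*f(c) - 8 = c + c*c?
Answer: -11706007/4 ≈ -2.9265e+6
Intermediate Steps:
r(S) = 31 + 2*S² (r(S) = (S² + S²) + 31 = 2*S² + 31 = 31 + 2*S²)
f(c) = 1 + c/8 + c²/8 (f(c) = 1 + (c + c*c)/8 = 1 + (c + c²)/8 = 1 + (c/8 + c²/8) = 1 + c/8 + c²/8)
-3885269 + f(r(-37)) = -3885269 + (1 + (31 + 2*(-37)²)/8 + (31 + 2*(-37)²)²/8) = -3885269 + (1 + (31 + 2*1369)/8 + (31 + 2*1369)²/8) = -3885269 + (1 + (31 + 2738)/8 + (31 + 2738)²/8) = -3885269 + (1 + (⅛)*2769 + (⅛)*2769²) = -3885269 + (1 + 2769/8 + (⅛)*7667361) = -3885269 + (1 + 2769/8 + 7667361/8) = -3885269 + 3835069/4 = -11706007/4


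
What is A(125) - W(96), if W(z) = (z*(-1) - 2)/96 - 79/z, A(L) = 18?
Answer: 635/32 ≈ 19.844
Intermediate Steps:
W(z) = -1/48 - 79/z - z/96 (W(z) = (-z - 2)*(1/96) - 79/z = (-2 - z)*(1/96) - 79/z = (-1/48 - z/96) - 79/z = -1/48 - 79/z - z/96)
A(125) - W(96) = 18 - (-7584 - 1*96*(2 + 96))/(96*96) = 18 - (-7584 - 1*96*98)/(96*96) = 18 - (-7584 - 9408)/(96*96) = 18 - (-16992)/(96*96) = 18 - 1*(-59/32) = 18 + 59/32 = 635/32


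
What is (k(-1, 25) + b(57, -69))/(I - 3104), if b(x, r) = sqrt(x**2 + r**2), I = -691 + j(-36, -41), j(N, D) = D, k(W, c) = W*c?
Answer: 25/3836 - 3*sqrt(890)/3836 ≈ -0.016814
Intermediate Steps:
I = -732 (I = -691 - 41 = -732)
b(x, r) = sqrt(r**2 + x**2)
(k(-1, 25) + b(57, -69))/(I - 3104) = (-1*25 + sqrt((-69)**2 + 57**2))/(-732 - 3104) = (-25 + sqrt(4761 + 3249))/(-3836) = (-25 + sqrt(8010))*(-1/3836) = (-25 + 3*sqrt(890))*(-1/3836) = 25/3836 - 3*sqrt(890)/3836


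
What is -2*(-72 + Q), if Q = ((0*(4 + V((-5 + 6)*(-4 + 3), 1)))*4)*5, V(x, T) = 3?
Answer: 144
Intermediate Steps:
Q = 0 (Q = ((0*(4 + 3))*4)*5 = ((0*7)*4)*5 = (0*4)*5 = 0*5 = 0)
-2*(-72 + Q) = -2*(-72 + 0) = -2*(-72) = 144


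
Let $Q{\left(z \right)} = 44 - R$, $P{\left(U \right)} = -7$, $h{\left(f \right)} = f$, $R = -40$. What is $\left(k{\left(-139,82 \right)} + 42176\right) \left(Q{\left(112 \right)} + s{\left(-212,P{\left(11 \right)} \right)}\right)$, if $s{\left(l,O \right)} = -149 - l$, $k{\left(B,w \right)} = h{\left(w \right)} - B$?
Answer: $6232359$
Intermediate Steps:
$k{\left(B,w \right)} = w - B$
$Q{\left(z \right)} = 84$ ($Q{\left(z \right)} = 44 - -40 = 44 + 40 = 84$)
$\left(k{\left(-139,82 \right)} + 42176\right) \left(Q{\left(112 \right)} + s{\left(-212,P{\left(11 \right)} \right)}\right) = \left(\left(82 - -139\right) + 42176\right) \left(84 - -63\right) = \left(\left(82 + 139\right) + 42176\right) \left(84 + \left(-149 + 212\right)\right) = \left(221 + 42176\right) \left(84 + 63\right) = 42397 \cdot 147 = 6232359$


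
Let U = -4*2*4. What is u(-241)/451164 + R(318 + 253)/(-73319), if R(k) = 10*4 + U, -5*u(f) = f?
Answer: -376681/165394466580 ≈ -2.2775e-6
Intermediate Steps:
u(f) = -f/5
U = -32 (U = -8*4 = -32)
R(k) = 8 (R(k) = 10*4 - 32 = 40 - 32 = 8)
u(-241)/451164 + R(318 + 253)/(-73319) = -⅕*(-241)/451164 + 8/(-73319) = (241/5)*(1/451164) + 8*(-1/73319) = 241/2255820 - 8/73319 = -376681/165394466580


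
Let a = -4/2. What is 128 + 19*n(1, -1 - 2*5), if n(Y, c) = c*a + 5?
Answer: 641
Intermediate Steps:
a = -2 (a = -4*1/2 = -2)
n(Y, c) = 5 - 2*c (n(Y, c) = c*(-2) + 5 = -2*c + 5 = 5 - 2*c)
128 + 19*n(1, -1 - 2*5) = 128 + 19*(5 - 2*(-1 - 2*5)) = 128 + 19*(5 - 2*(-1 - 10)) = 128 + 19*(5 - 2*(-11)) = 128 + 19*(5 + 22) = 128 + 19*27 = 128 + 513 = 641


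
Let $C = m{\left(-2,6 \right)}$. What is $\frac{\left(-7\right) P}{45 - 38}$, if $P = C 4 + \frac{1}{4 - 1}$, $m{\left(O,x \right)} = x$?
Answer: $- \frac{73}{3} \approx -24.333$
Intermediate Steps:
$C = 6$
$P = \frac{73}{3}$ ($P = 6 \cdot 4 + \frac{1}{4 - 1} = 24 + \frac{1}{3} = \frac{73}{3} \approx 24.333$)
$\frac{\left(-7\right) P}{45 - 38} = \frac{\left(-7\right) \frac{73}{3}}{45 - 38} = - \frac{511}{3 \cdot 7} = \left(- \frac{511}{3}\right) \frac{1}{7} = - \frac{73}{3}$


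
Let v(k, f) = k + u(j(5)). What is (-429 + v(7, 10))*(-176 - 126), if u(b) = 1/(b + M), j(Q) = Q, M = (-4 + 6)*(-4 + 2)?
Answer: 127142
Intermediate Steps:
M = -4 (M = 2*(-2) = -4)
u(b) = 1/(-4 + b) (u(b) = 1/(b - 4) = 1/(-4 + b))
v(k, f) = 1 + k (v(k, f) = k + 1/(-4 + 5) = k + 1/1 = k + 1 = 1 + k)
(-429 + v(7, 10))*(-176 - 126) = (-429 + (1 + 7))*(-176 - 126) = (-429 + 8)*(-302) = -421*(-302) = 127142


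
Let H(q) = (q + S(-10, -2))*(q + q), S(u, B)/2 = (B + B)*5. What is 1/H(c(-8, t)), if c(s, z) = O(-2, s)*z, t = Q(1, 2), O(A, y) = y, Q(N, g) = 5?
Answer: 1/6400 ≈ 0.00015625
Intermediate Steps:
t = 5
S(u, B) = 20*B (S(u, B) = 2*((B + B)*5) = 2*((2*B)*5) = 2*(10*B) = 20*B)
c(s, z) = s*z
H(q) = 2*q*(-40 + q) (H(q) = (q + 20*(-2))*(q + q) = (q - 40)*(2*q) = (-40 + q)*(2*q) = 2*q*(-40 + q))
1/H(c(-8, t)) = 1/(2*(-8*5)*(-40 - 8*5)) = 1/(2*(-40)*(-40 - 40)) = 1/(2*(-40)*(-80)) = 1/6400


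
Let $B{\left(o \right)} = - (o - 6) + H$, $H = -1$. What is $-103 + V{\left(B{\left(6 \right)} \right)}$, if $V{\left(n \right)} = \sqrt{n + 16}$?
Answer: $-103 + \sqrt{15} \approx -99.127$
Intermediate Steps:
$B{\left(o \right)} = 5 - o$ ($B{\left(o \right)} = - (o - 6) - 1 = - (-6 + o) - 1 = \left(6 - o\right) - 1 = 5 - o$)
$V{\left(n \right)} = \sqrt{16 + n}$
$-103 + V{\left(B{\left(6 \right)} \right)} = -103 + \sqrt{16 + \left(5 - 6\right)} = -103 + \sqrt{16 - 1} = -103 + \sqrt{15}$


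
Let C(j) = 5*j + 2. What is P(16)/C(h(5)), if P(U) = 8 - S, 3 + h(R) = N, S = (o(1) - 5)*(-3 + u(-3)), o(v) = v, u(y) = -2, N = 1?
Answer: 3/2 ≈ 1.5000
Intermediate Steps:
S = 20 (S = (1 - 5)*(-3 - 2) = -4*(-5) = 20)
h(R) = -2 (h(R) = -3 + 1 = -2)
P(U) = -12 (P(U) = 8 - 1*20 = 8 - 20 = -12)
C(j) = 2 + 5*j
P(16)/C(h(5)) = -12/(2 + 5*(-2)) = -12/(2 - 10) = -12/(-8) = -12*(-1/8) = 3/2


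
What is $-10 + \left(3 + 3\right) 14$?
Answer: $74$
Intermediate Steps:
$-10 + \left(3 + 3\right) 14 = -10 + 6 \cdot 14 = -10 + 84 = 74$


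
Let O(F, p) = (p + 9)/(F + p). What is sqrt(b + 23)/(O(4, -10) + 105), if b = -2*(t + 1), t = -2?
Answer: 30/631 ≈ 0.047544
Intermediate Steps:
b = 2 (b = -2*(-2 + 1) = -2*(-1) = 2)
O(F, p) = (9 + p)/(F + p)
sqrt(b + 23)/(O(4, -10) + 105) = sqrt(2 + 23)/((9 - 10)/(4 - 10) + 105) = sqrt(25)/(-1/(-6) + 105) = 5/(-1/6*(-1) + 105) = 5/(1/6 + 105) = 5/(631/6) = (6/631)*5 = 30/631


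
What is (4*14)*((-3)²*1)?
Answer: 504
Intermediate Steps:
(4*14)*((-3)²*1) = 56*(9*1) = 56*9 = 504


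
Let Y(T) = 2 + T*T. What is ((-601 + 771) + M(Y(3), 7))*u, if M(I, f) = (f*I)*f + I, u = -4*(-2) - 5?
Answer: 2160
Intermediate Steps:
u = 3 (u = 8 - 5 = 3)
Y(T) = 2 + T²
M(I, f) = I + I*f² (M(I, f) = (I*f)*f + I = I*f² + I = I + I*f²)
((-601 + 771) + M(Y(3), 7))*u = ((-601 + 771) + (2 + 3²)*(1 + 7²))*3 = (170 + (2 + 9)*(1 + 49))*3 = (170 + 11*50)*3 = (170 + 550)*3 = 720*3 = 2160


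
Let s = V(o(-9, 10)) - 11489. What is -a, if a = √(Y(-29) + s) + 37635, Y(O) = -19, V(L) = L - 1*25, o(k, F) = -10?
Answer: -37635 - I*√11543 ≈ -37635.0 - 107.44*I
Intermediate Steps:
V(L) = -25 + L (V(L) = L - 25 = -25 + L)
s = -11524 (s = (-25 - 10) - 11489 = -35 - 11489 = -11524)
a = 37635 + I*√11543 (a = √(-19 - 11524) + 37635 = √(-11543) + 37635 = I*√11543 + 37635 = 37635 + I*√11543 ≈ 37635.0 + 107.44*I)
-a = -(37635 + I*√11543) = -37635 - I*√11543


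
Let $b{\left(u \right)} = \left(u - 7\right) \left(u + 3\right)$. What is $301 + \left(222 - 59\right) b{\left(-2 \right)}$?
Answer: $-1166$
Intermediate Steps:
$b{\left(u \right)} = \left(-7 + u\right) \left(3 + u\right)$
$301 + \left(222 - 59\right) b{\left(-2 \right)} = 301 + \left(222 - 59\right) \left(-21 + \left(-2\right)^{2} - -8\right) = 301 + \left(222 - 59\right) \left(-21 + 4 + 8\right) = 301 + 163 \left(-9\right) = 301 - 1467 = -1166$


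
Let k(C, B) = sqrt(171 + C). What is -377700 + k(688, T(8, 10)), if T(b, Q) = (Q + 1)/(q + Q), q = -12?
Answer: -377700 + sqrt(859) ≈ -3.7767e+5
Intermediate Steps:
T(b, Q) = (1 + Q)/(-12 + Q) (T(b, Q) = (Q + 1)/(-12 + Q) = (1 + Q)/(-12 + Q))
-377700 + k(688, T(8, 10)) = -377700 + sqrt(171 + 688) = -377700 + sqrt(859)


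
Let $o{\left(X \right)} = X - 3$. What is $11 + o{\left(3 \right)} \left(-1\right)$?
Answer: $11$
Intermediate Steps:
$o{\left(X \right)} = -3 + X$
$11 + o{\left(3 \right)} \left(-1\right) = 11 + \left(-3 + 3\right) \left(-1\right) = 11 + 0 \left(-1\right) = 11 + 0 = 11$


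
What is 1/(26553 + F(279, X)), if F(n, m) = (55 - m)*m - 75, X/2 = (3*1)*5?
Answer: 1/27228 ≈ 3.6727e-5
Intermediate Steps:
X = 30 (X = 2*((3*1)*5) = 2*(3*5) = 2*15 = 30)
F(n, m) = -75 + m*(55 - m) (F(n, m) = m*(55 - m) - 75 = -75 + m*(55 - m))
1/(26553 + F(279, X)) = 1/(26553 + (-75 - 1*30² + 55*30)) = 1/(26553 + (-75 - 1*900 + 1650)) = 1/(26553 + (-75 - 900 + 1650)) = 1/(26553 + 675) = 1/27228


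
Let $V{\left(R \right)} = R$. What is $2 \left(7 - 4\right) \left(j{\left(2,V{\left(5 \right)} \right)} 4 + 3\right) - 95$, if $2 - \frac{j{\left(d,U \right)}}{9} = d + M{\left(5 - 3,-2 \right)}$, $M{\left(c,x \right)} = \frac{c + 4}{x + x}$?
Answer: $247$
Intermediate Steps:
$M{\left(c,x \right)} = \frac{4 + c}{2 x}$
$j{\left(d,U \right)} = \frac{63}{2} - 9 d$ ($j{\left(d,U \right)} = 18 - 9 \left(d + \frac{4 + \left(5 - 3\right)}{2 \left(-2\right)}\right) = 18 - 9 \left(d + \frac{1}{2} \left(- \frac{1}{2}\right) \left(4 + \left(5 - 3\right)\right)\right) = 18 - 9 \left(d + \frac{1}{2} \left(- \frac{1}{2}\right) \left(4 + 2\right)\right) = 18 - 9 \left(d + \frac{1}{2} \left(- \frac{1}{2}\right) 6\right) = 18 - 9 \left(d - \frac{3}{2}\right) = 18 - 9 \left(- \frac{3}{2} + d\right) = 18 - \left(- \frac{27}{2} + 9 d\right) = \frac{63}{2} - 9 d$)
$2 \left(7 - 4\right) \left(j{\left(2,V{\left(5 \right)} \right)} 4 + 3\right) - 95 = 2 \left(7 - 4\right) \left(\left(\frac{63}{2} - 18\right) 4 + 3\right) - 95 = 2 \cdot 3 \left(\left(\frac{63}{2} - 18\right) 4 + 3\right) - 95 = 6 \left(\frac{27}{2} \cdot 4 + 3\right) - 95 = 6 \left(54 + 3\right) - 95 = 6 \cdot 57 - 95 = 342 - 95 = 247$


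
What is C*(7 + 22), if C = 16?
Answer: 464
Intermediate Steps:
C*(7 + 22) = 16*(7 + 22) = 16*29 = 464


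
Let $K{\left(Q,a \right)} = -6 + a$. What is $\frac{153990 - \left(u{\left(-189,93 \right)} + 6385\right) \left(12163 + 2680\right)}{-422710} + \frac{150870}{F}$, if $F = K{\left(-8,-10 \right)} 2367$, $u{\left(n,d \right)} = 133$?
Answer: $\frac{299531989229}{1334072760} \approx 224.52$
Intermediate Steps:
$F = -37872$ ($F = \left(-6 - 10\right) 2367 = \left(-16\right) 2367 = -37872$)
$\frac{153990 - \left(u{\left(-189,93 \right)} + 6385\right) \left(12163 + 2680\right)}{-422710} + \frac{150870}{F} = \frac{153990 - \left(133 + 6385\right) \left(12163 + 2680\right)}{-422710} + \frac{150870}{-37872} = \left(153990 - 6518 \cdot 14843\right) \left(- \frac{1}{422710}\right) + 150870 \left(- \frac{1}{37872}\right) = \left(153990 - 96746674\right) \left(- \frac{1}{422710}\right) - \frac{25145}{6312} = \left(-96592684\right) \left(- \frac{1}{422710}\right) - \frac{25145}{6312} = \frac{48296342}{211355} - \frac{25145}{6312} = \frac{299531989229}{1334072760}$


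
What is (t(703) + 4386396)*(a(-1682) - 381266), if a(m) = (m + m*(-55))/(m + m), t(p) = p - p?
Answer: -1672502090028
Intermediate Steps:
t(p) = 0
a(m) = -27 (a(m) = (m - 55*m)/((2*m)) = (-54*m)*(1/(2*m)) = -27)
(t(703) + 4386396)*(a(-1682) - 381266) = (0 + 4386396)*(-27 - 381266) = 4386396*(-381293) = -1672502090028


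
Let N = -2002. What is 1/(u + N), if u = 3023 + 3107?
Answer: 1/4128 ≈ 0.00024225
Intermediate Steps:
u = 6130
1/(u + N) = 1/(6130 - 2002) = 1/4128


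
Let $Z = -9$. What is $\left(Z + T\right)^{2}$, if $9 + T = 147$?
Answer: $16641$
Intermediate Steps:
$T = 138$ ($T = -9 + 147 = 138$)
$\left(Z + T\right)^{2} = \left(-9 + 138\right)^{2} = 129^{2} = 16641$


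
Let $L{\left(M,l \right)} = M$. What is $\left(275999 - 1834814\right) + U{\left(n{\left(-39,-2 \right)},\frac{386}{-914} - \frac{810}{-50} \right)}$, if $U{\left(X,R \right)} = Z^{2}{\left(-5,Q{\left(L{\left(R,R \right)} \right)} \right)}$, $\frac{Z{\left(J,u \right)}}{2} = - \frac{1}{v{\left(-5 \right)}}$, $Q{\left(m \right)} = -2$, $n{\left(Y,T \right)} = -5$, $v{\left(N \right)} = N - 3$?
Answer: $- \frac{24941039}{16} \approx -1.5588 \cdot 10^{6}$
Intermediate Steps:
$v{\left(N \right)} = -3 + N$ ($v{\left(N \right)} = N - 3 = -3 + N$)
$Z{\left(J,u \right)} = \frac{1}{4}$ ($Z{\left(J,u \right)} = 2 \left(- \frac{1}{-3 - 5}\right) = 2 \left(- \frac{1}{-8}\right) = 2 \left(\left(-1\right) \left(- \frac{1}{8}\right)\right) = 2 \cdot \frac{1}{8} = \frac{1}{4}$)
$U{\left(X,R \right)} = \frac{1}{16}$ ($U{\left(X,R \right)} = \left(\frac{1}{4}\right)^{2} = \frac{1}{16}$)
$\left(275999 - 1834814\right) + U{\left(n{\left(-39,-2 \right)},\frac{386}{-914} - \frac{810}{-50} \right)} = \left(275999 - 1834814\right) + \frac{1}{16} = -1558815 + \frac{1}{16} = - \frac{24941039}{16}$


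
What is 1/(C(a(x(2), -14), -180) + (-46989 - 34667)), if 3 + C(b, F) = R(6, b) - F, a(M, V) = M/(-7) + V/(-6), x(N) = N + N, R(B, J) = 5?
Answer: -1/81474 ≈ -1.2274e-5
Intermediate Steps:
x(N) = 2*N
a(M, V) = -V/6 - M/7 (a(M, V) = M*(-⅐) + V*(-⅙) = -M/7 - V/6 = -V/6 - M/7)
C(b, F) = 2 - F (C(b, F) = -3 + (5 - F) = 2 - F)
1/(C(a(x(2), -14), -180) + (-46989 - 34667)) = 1/((2 - 1*(-180)) + (-46989 - 34667)) = 1/((2 + 180) - 81656) = 1/(182 - 81656) = 1/(-81474) = -1/81474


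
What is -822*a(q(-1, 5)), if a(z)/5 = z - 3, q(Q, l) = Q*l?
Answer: 32880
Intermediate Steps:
a(z) = -15 + 5*z (a(z) = 5*(z - 3) = 5*(-3 + z) = -15 + 5*z)
-822*a(q(-1, 5)) = -822*(-15 + 5*(-1*5)) = -822*(-15 + 5*(-5)) = -822*(-15 - 25) = -822*(-40) = 32880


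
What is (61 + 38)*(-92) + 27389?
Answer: 18281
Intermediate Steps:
(61 + 38)*(-92) + 27389 = 99*(-92) + 27389 = -9108 + 27389 = 18281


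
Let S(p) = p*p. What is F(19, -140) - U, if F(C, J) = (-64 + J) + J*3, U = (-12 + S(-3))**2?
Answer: -633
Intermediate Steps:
S(p) = p**2
U = 9 (U = (-12 + (-3)**2)**2 = (-12 + 9)**2 = (-3)**2 = 9)
F(C, J) = -64 + 4*J (F(C, J) = (-64 + J) + 3*J = -64 + 4*J)
F(19, -140) - U = (-64 + 4*(-140)) - 1*9 = (-64 - 560) - 9 = -624 - 9 = -633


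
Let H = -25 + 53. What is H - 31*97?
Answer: -2979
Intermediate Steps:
H = 28
H - 31*97 = 28 - 31*97 = 28 - 3007 = -2979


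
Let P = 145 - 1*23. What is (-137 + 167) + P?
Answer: 152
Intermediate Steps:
P = 122 (P = 145 - 23 = 122)
(-137 + 167) + P = (-137 + 167) + 122 = 30 + 122 = 152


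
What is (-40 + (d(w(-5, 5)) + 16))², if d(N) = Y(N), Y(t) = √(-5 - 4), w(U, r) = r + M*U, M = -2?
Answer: 567 - 144*I ≈ 567.0 - 144.0*I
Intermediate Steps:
w(U, r) = r - 2*U
Y(t) = 3*I (Y(t) = √(-9) = 3*I)
d(N) = 3*I
(-40 + (d(w(-5, 5)) + 16))² = (-40 + (3*I + 16))² = (-40 + (16 + 3*I))² = (-24 + 3*I)²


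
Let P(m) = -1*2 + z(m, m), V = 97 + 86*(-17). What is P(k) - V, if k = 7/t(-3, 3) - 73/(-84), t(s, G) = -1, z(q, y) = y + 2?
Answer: 114145/84 ≈ 1358.9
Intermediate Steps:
z(q, y) = 2 + y
V = -1365 (V = 97 - 1462 = -1365)
k = -515/84 (k = 7/(-1) - 73/(-84) = 7*(-1) - 73*(-1/84) = -7 + 73/84 = -515/84 ≈ -6.1310)
P(m) = m (P(m) = -1*2 + (2 + m) = -2 + (2 + m) = m)
P(k) - V = -515/84 - 1*(-1365) = -515/84 + 1365 = 114145/84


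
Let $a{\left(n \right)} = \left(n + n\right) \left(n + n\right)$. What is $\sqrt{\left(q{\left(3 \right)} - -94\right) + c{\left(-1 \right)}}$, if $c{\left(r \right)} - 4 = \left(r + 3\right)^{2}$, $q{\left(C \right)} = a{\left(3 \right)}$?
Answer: $\sqrt{138} \approx 11.747$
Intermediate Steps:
$a{\left(n \right)} = 4 n^{2}$ ($a{\left(n \right)} = 2 n 2 n = 4 n^{2}$)
$q{\left(C \right)} = 36$ ($q{\left(C \right)} = 4 \cdot 3^{2} = 4 \cdot 9 = 36$)
$c{\left(r \right)} = 4 + \left(3 + r\right)^{2}$ ($c{\left(r \right)} = 4 + \left(r + 3\right)^{2} = 4 + \left(3 + r\right)^{2}$)
$\sqrt{\left(q{\left(3 \right)} - -94\right) + c{\left(-1 \right)}} = \sqrt{\left(36 - -94\right) + \left(4 + \left(3 - 1\right)^{2}\right)} = \sqrt{\left(36 + 94\right) + \left(4 + 2^{2}\right)} = \sqrt{130 + \left(4 + 4\right)} = \sqrt{130 + 8} = \sqrt{138}$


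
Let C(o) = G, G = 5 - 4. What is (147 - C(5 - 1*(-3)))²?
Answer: 21316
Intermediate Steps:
G = 1
C(o) = 1
(147 - C(5 - 1*(-3)))² = (147 - 1*1)² = (147 - 1)² = 146² = 21316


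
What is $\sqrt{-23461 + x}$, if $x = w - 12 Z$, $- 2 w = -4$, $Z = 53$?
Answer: $i \sqrt{24095} \approx 155.23 i$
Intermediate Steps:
$w = 2$ ($w = \left(- \frac{1}{2}\right) \left(-4\right) = 2$)
$x = -634$ ($x = 2 - 636 = -634$)
$\sqrt{-23461 + x} = \sqrt{-23461 - 634} = \sqrt{-24095} = i \sqrt{24095}$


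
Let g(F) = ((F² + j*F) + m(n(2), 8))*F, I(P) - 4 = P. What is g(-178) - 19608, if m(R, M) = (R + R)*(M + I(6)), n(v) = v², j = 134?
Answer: -1439336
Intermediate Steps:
I(P) = 4 + P
m(R, M) = 2*R*(10 + M) (m(R, M) = (R + R)*(M + (4 + 6)) = (2*R)*(M + 10) = (2*R)*(10 + M) = 2*R*(10 + M))
g(F) = F*(144 + F² + 134*F) (g(F) = ((F² + 134*F) + 2*2²*(10 + 8))*F = ((F² + 134*F) + 2*4*18)*F = ((F² + 134*F) + 144)*F = (144 + F² + 134*F)*F = F*(144 + F² + 134*F))
g(-178) - 19608 = -178*(144 + (-178)² + 134*(-178)) - 19608 = -178*(144 + 31684 - 23852) - 19608 = -178*7976 - 19608 = -1419728 - 19608 = -1439336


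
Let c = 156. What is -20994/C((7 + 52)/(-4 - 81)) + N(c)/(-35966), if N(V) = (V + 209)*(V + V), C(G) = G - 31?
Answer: 5322847885/8074367 ≈ 659.23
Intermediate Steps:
C(G) = -31 + G
N(V) = 2*V*(209 + V) (N(V) = (209 + V)*(2*V) = 2*V*(209 + V))
-20994/C((7 + 52)/(-4 - 81)) + N(c)/(-35966) = -20994/(-31 + (7 + 52)/(-4 - 81)) + (2*156*(209 + 156))/(-35966) = -20994/(-31 + 59/(-85)) + (2*156*365)*(-1/35966) = -20994/(-31 + 59*(-1/85)) + 113880*(-1/35966) = -20994/(-31 - 59/85) - 56940/17983 = -20994/(-2694/85) - 56940/17983 = -20994*(-85/2694) - 56940/17983 = 297415/449 - 56940/17983 = 5322847885/8074367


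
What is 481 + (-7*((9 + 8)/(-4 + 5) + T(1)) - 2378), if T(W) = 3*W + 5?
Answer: -2072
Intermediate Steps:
T(W) = 5 + 3*W
481 + (-7*((9 + 8)/(-4 + 5) + T(1)) - 2378) = 481 + (-7*((9 + 8)/(-4 + 5) + (5 + 3*1)) - 2378) = 481 + (-7*(17/1 + (5 + 3)) - 2378) = 481 + (-7*(17*1 + 8) - 2378) = 481 + (-7*(17 + 8) - 2378) = 481 + (-7*25 - 2378) = 481 + (-175 - 2378) = 481 - 2553 = -2072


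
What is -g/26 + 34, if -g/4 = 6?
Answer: 454/13 ≈ 34.923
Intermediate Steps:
g = -24 (g = -4*6 = -24)
-g/26 + 34 = -1*(-24)/26 + 34 = 24*(1/26) + 34 = 12/13 + 34 = 454/13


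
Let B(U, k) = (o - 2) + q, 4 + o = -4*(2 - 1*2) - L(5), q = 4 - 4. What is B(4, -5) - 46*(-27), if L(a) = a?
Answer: 1231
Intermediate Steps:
q = 0
o = -9 (o = -4 + (-4*(2 - 1*2) - 1*5) = -4 + (-4*(2 - 2) - 5) = -4 + (-4*0 - 5) = -4 + (0 - 5) = -4 - 5 = -9)
B(U, k) = -11 (B(U, k) = (-9 - 2) + 0 = -11 + 0 = -11)
B(4, -5) - 46*(-27) = -11 - 46*(-27) = -11 + 1242 = 1231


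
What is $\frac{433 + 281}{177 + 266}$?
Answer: $\frac{714}{443} \approx 1.6117$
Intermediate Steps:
$\frac{433 + 281}{177 + 266} = \frac{714}{443}$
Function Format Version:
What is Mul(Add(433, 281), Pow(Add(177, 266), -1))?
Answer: Rational(714, 443) ≈ 1.6117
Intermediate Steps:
Mul(Add(433, 281), Pow(Add(177, 266), -1)) = Mul(714, Pow(443, -1)) = Mul(714, Rational(1, 443)) = Rational(714, 443)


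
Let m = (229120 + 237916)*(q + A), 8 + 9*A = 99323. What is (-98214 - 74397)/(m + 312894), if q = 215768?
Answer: -57537/35308492934 ≈ -1.6296e-6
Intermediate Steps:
A = 11035 (A = -8/9 + (⅑)*99323 = -8/9 + 99323/9 = 11035)
m = 105925165908 (m = (229120 + 237916)*(215768 + 11035) = 467036*226803 = 105925165908)
(-98214 - 74397)/(m + 312894) = (-98214 - 74397)/(105925165908 + 312894) = -172611/105925478802 = -172611*1/105925478802 = -57537/35308492934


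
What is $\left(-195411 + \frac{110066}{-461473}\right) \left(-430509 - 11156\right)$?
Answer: $\frac{39828029328790885}{461473} \approx 8.6306 \cdot 10^{10}$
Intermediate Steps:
$\left(-195411 + \frac{110066}{-461473}\right) \left(-430509 - 11156\right) = \left(-195411 + 110066 \left(- \frac{1}{461473}\right)\right) \left(-441665\right) = \left(-195411 - \frac{110066}{461473}\right) \left(-441665\right) = \left(- \frac{90177010469}{461473}\right) \left(-441665\right) = \frac{39828029328790885}{461473}$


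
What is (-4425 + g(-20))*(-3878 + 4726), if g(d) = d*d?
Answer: -3413200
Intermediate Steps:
g(d) = d**2
(-4425 + g(-20))*(-3878 + 4726) = (-4425 + (-20)**2)*(-3878 + 4726) = (-4425 + 400)*848 = -4025*848 = -3413200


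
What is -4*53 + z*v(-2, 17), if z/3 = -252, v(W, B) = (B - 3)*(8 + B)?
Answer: -264812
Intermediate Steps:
v(W, B) = (-3 + B)*(8 + B)
z = -756 (z = 3*(-252) = -756)
-4*53 + z*v(-2, 17) = -4*53 - 756*(-24 + 17² + 5*17) = -212 - 756*(-24 + 289 + 85) = -212 - 756*350 = -212 - 264600 = -264812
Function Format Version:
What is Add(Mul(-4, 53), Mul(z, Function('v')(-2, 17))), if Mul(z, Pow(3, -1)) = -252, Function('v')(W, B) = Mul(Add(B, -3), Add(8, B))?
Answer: -264812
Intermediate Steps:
Function('v')(W, B) = Mul(Add(-3, B), Add(8, B))
z = -756 (z = Mul(3, -252) = -756)
Add(Mul(-4, 53), Mul(z, Function('v')(-2, 17))) = Add(Mul(-4, 53), Mul(-756, Add(-24, Pow(17, 2), Mul(5, 17)))) = Add(-212, Mul(-756, Add(-24, 289, 85))) = Add(-212, Mul(-756, 350)) = Add(-212, -264600) = -264812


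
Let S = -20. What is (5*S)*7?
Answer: -700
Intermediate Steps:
(5*S)*7 = (5*(-20))*7 = -100*7 = -700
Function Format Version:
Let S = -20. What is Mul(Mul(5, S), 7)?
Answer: -700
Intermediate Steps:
Mul(Mul(5, S), 7) = Mul(Mul(5, -20), 7) = Mul(-100, 7) = -700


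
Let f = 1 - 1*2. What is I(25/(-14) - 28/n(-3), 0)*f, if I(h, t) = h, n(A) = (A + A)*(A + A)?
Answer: 323/126 ≈ 2.5635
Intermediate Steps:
n(A) = 4*A² (n(A) = (2*A)*(2*A) = 4*A²)
f = -1 (f = 1 - 2 = -1)
I(25/(-14) - 28/n(-3), 0)*f = (25/(-14) - 28/(4*(-3)²))*(-1) = (25*(-1/14) - 28/(4*9))*(-1) = (-25/14 - 28/36)*(-1) = (-25/14 - 28*1/36)*(-1) = (-25/14 - 7/9)*(-1) = -323/126*(-1) = 323/126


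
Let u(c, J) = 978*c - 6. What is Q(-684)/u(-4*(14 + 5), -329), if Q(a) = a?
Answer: 114/12389 ≈ 0.0092017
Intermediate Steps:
u(c, J) = -6 + 978*c
Q(-684)/u(-4*(14 + 5), -329) = -684/(-6 + 978*(-4*(14 + 5))) = -684/(-6 + 978*(-4*19)) = -684/(-6 + 978*(-76)) = -684/(-6 - 74328) = -684/(-74334) = -684*(-1/74334) = 114/12389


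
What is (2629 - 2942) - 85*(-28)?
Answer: 2067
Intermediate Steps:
(2629 - 2942) - 85*(-28) = -313 + 2380 = 2067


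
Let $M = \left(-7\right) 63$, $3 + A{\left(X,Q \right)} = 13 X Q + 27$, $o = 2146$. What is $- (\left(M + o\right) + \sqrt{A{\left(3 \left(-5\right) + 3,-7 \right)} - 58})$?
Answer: $-1705 - 23 \sqrt{2} \approx -1737.5$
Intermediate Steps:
$A{\left(X,Q \right)} = 24 + 13 Q X$ ($A{\left(X,Q \right)} = -3 + \left(13 X Q + 27\right) = -3 + \left(13 Q X + 27\right) = -3 + \left(27 + 13 Q X\right) = 24 + 13 Q X$)
$M = -441$
$- (\left(M + o\right) + \sqrt{A{\left(3 \left(-5\right) + 3,-7 \right)} - 58}) = - (\left(-441 + 2146\right) + \sqrt{\left(24 + 13 \left(-7\right) \left(3 \left(-5\right) + 3\right)\right) - 58}) = - (1705 + \sqrt{\left(24 + 13 \left(-7\right) \left(-15 + 3\right)\right) - 58}) = - (1705 + \sqrt{\left(24 + 13 \left(-7\right) \left(-12\right)\right) - 58}) = - (1705 + \sqrt{\left(24 + 1092\right) - 58}) = - (1705 + \sqrt{1116 - 58}) = - (1705 + \sqrt{1058}) = - (1705 + 23 \sqrt{2}) = -1705 - 23 \sqrt{2}$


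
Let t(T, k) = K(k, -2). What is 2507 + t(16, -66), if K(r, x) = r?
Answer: 2441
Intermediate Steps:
t(T, k) = k
2507 + t(16, -66) = 2507 - 66 = 2441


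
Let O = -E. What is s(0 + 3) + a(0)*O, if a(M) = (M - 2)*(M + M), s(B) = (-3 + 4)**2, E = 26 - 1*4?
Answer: 1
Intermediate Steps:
E = 22 (E = 26 - 4 = 22)
s(B) = 1 (s(B) = 1**2 = 1)
a(M) = 2*M*(-2 + M) (a(M) = (-2 + M)*(2*M) = 2*M*(-2 + M))
O = -22 (O = -1*22 = -22)
s(0 + 3) + a(0)*O = 1 + (2*0*(-2 + 0))*(-22) = 1 + (2*0*(-2))*(-22) = 1 + 0*(-22) = 1 + 0 = 1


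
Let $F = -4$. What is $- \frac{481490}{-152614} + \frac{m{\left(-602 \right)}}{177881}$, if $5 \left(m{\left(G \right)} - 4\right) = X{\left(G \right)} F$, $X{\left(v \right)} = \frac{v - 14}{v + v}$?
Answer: $\frac{837019145289}{265301506855} \approx 3.155$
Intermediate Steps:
$X{\left(v \right)} = \frac{-14 + v}{2 v}$
$m{\left(G \right)} = 4 - \frac{2 \left(-14 + G\right)}{5 G}$ ($m{\left(G \right)} = 4 + \frac{\frac{-14 + G}{2 G} \left(-4\right)}{5} = 4 + \frac{\left(-2\right) \frac{1}{G} \left(-14 + G\right)}{5} = 4 - \frac{2 \left(-14 + G\right)}{5 G}$)
$- \frac{481490}{-152614} + \frac{m{\left(-602 \right)}}{177881} = - \frac{481490}{-152614} + \frac{\frac{2}{5} \frac{1}{-602} \left(14 + 9 \left(-602\right)\right)}{177881} = \left(-481490\right) \left(- \frac{1}{152614}\right) + \frac{2}{5} \left(- \frac{1}{602}\right) \left(14 - 5418\right) \frac{1}{177881} = \frac{240745}{76307} + \frac{2}{5} \left(- \frac{1}{602}\right) \left(-5404\right) \frac{1}{177881} = \frac{240745}{76307} + \frac{772}{215} \cdot \frac{1}{177881} = \frac{240745}{76307} + \frac{772}{38244415} = \frac{837019145289}{265301506855}$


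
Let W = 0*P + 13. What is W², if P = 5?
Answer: 169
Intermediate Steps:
W = 13 (W = 0*5 + 13 = 0 + 13 = 13)
W² = 13² = 169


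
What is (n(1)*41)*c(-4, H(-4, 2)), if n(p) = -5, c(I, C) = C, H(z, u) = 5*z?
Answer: 4100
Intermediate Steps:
(n(1)*41)*c(-4, H(-4, 2)) = (-5*41)*(5*(-4)) = -205*(-20) = 4100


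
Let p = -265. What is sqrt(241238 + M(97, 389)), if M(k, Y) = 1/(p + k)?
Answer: sqrt(1702175286)/84 ≈ 491.16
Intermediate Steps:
M(k, Y) = 1/(-265 + k)
sqrt(241238 + M(97, 389)) = sqrt(241238 + 1/(-265 + 97)) = sqrt(241238 + 1/(-168)) = sqrt(241238 - 1/168) = sqrt(40527983/168) = sqrt(1702175286)/84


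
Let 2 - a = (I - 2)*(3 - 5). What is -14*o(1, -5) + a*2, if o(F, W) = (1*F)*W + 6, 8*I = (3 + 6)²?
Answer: 45/2 ≈ 22.500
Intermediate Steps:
I = 81/8 (I = (3 + 6)²/8 = (⅛)*9² = (⅛)*81 = 81/8 ≈ 10.125)
a = 73/4 (a = 2 - (81/8 - 2)*(3 - 5) = 2 - 65*(-2)/8 = 2 - 1*(-65/4) = 2 + 65/4 = 73/4 ≈ 18.250)
o(F, W) = 6 + F*W (o(F, W) = F*W + 6 = 6 + F*W)
-14*o(1, -5) + a*2 = -14*(6 + 1*(-5)) + (73/4)*2 = -14*(6 - 5) + 73/2 = -14*1 + 73/2 = -14 + 73/2 = 45/2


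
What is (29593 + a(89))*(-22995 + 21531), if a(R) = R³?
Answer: -1075398768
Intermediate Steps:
(29593 + a(89))*(-22995 + 21531) = (29593 + 89³)*(-22995 + 21531) = (29593 + 704969)*(-1464) = 734562*(-1464) = -1075398768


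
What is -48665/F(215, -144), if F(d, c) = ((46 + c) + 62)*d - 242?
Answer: 48665/7982 ≈ 6.0968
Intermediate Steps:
F(d, c) = -242 + d*(108 + c) (F(d, c) = (108 + c)*d - 242 = d*(108 + c) - 242 = -242 + d*(108 + c))
-48665/F(215, -144) = -48665/(-242 + 108*215 - 144*215) = -48665/(-242 + 23220 - 30960) = -48665/(-7982) = -48665*(-1/7982) = 48665/7982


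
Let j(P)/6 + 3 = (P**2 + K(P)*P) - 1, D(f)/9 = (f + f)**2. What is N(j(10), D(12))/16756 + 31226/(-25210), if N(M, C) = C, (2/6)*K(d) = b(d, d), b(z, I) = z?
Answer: -49066777/52802345 ≈ -0.92925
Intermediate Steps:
K(d) = 3*d
D(f) = 36*f**2 (D(f) = 9*(f + f)**2 = 9*(2*f)**2 = 9*(4*f**2) = 36*f**2)
j(P) = -24 + 24*P**2 (j(P) = -18 + 6*((P**2 + (3*P)*P) - 1) = -18 + 6*((P**2 + 3*P**2) - 1) = -18 + 6*(4*P**2 - 1) = -18 + 6*(-1 + 4*P**2) = -18 + (-6 + 24*P**2) = -24 + 24*P**2)
N(j(10), D(12))/16756 + 31226/(-25210) = (36*12**2)/16756 + 31226/(-25210) = (36*144)*(1/16756) + 31226*(-1/25210) = 5184*(1/16756) - 15613/12605 = 1296/4189 - 15613/12605 = -49066777/52802345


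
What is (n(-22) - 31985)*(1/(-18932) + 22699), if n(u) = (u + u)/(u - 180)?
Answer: -1388250986857221/1912132 ≈ -7.2602e+8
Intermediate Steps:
n(u) = 2*u/(-180 + u) (n(u) = (2*u)/(-180 + u) = 2*u/(-180 + u))
(n(-22) - 31985)*(1/(-18932) + 22699) = (2*(-22)/(-180 - 22) - 31985)*(1/(-18932) + 22699) = (2*(-22)/(-202) - 31985)*(-1/18932 + 22699) = (2*(-22)*(-1/202) - 31985)*(429737467/18932) = (22/101 - 31985)*(429737467/18932) = -3230463/101*429737467/18932 = -1388250986857221/1912132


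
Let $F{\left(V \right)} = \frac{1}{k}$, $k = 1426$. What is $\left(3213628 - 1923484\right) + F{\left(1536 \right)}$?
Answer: $\frac{1839745345}{1426} \approx 1.2901 \cdot 10^{6}$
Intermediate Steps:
$F{\left(V \right)} = \frac{1}{1426}$
$\left(3213628 - 1923484\right) + F{\left(1536 \right)} = \left(3213628 - 1923484\right) + \frac{1}{1426} = 1290144 + \frac{1}{1426} = \frac{1839745345}{1426}$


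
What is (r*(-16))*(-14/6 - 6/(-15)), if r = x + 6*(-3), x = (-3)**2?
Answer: -1392/5 ≈ -278.40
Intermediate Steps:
x = 9
r = -9 (r = 9 + 6*(-3) = 9 - 18 = -9)
(r*(-16))*(-14/6 - 6/(-15)) = (-9*(-16))*(-14/6 - 6/(-15)) = 144*(-14*1/6 - 6*(-1/15)) = 144*(-7/3 + 2/5) = 144*(-29/15) = -1392/5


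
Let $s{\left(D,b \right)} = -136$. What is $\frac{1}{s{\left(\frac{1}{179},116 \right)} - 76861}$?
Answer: $- \frac{1}{76997} \approx -1.2988 \cdot 10^{-5}$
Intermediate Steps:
$\frac{1}{s{\left(\frac{1}{179},116 \right)} - 76861} = \frac{1}{-136 - 76861} = \frac{1}{-76997} = - \frac{1}{76997}$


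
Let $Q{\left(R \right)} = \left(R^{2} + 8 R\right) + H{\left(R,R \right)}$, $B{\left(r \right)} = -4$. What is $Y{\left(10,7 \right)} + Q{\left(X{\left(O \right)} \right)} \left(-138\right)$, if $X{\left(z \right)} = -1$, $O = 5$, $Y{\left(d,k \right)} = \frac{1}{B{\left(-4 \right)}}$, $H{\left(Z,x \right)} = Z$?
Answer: $\frac{4415}{4} \approx 1103.8$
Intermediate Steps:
$Y{\left(d,k \right)} = - \frac{1}{4}$ ($Y{\left(d,k \right)} = \frac{1}{-4} = - \frac{1}{4}$)
$Q{\left(R \right)} = R^{2} + 9 R$ ($Q{\left(R \right)} = \left(R^{2} + 8 R\right) + R = R^{2} + 9 R$)
$Y{\left(10,7 \right)} + Q{\left(X{\left(O \right)} \right)} \left(-138\right) = - \frac{1}{4} + - (9 - 1) \left(-138\right) = - \frac{1}{4} + \left(-1\right) 8 \left(-138\right) = - \frac{1}{4} - -1104 = - \frac{1}{4} + 1104 = \frac{4415}{4}$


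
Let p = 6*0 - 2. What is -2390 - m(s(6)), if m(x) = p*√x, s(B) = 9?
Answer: -2384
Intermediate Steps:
p = -2 (p = 0 - 2 = -2)
m(x) = -2*√x
-2390 - m(s(6)) = -2390 - (-2)*√9 = -2390 - (-2)*3 = -2390 - 1*(-6) = -2390 + 6 = -2384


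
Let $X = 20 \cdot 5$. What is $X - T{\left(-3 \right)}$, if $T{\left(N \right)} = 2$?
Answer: $98$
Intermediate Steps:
$X = 100$
$X - T{\left(-3 \right)} = 100 - 2 = 98$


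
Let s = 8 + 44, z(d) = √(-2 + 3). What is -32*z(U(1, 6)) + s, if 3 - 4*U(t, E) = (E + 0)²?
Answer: 20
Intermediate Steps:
U(t, E) = ¾ - E²/4 (U(t, E) = ¾ - (E + 0)²/4 = ¾ - E²/4)
z(d) = 1 (z(d) = √1 = 1)
s = 52
-32*z(U(1, 6)) + s = -32*1 + 52 = -32 + 52 = 20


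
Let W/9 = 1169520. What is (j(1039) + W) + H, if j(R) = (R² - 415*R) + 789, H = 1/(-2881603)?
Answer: 32201351612414/2881603 ≈ 1.1175e+7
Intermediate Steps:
H = -1/2881603 ≈ -3.4703e-7
j(R) = 789 + R² - 415*R
W = 10525680 (W = 9*1169520 = 10525680)
(j(1039) + W) + H = ((789 + 1039² - 415*1039) + 10525680) - 1/2881603 = ((789 + 1079521 - 431185) + 10525680) - 1/2881603 = (649125 + 10525680) - 1/2881603 = 11174805 - 1/2881603 = 32201351612414/2881603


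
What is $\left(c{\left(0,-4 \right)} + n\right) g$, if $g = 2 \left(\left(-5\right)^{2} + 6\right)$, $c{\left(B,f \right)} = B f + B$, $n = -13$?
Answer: $-806$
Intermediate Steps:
$c{\left(B,f \right)} = B + B f$
$g = 62$ ($g = 2 \left(25 + 6\right) = 2 \cdot 31 = 62$)
$\left(c{\left(0,-4 \right)} + n\right) g = \left(0 \left(1 - 4\right) - 13\right) 62 = \left(0 \left(-3\right) - 13\right) 62 = \left(0 - 13\right) 62 = \left(-13\right) 62 = -806$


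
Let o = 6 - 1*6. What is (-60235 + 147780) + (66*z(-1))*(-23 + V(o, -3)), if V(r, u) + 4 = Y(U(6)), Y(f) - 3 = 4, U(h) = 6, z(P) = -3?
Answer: 91505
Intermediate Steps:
o = 0 (o = 6 - 6 = 0)
Y(f) = 7 (Y(f) = 3 + 4 = 7)
V(r, u) = 3 (V(r, u) = -4 + 7 = 3)
(-60235 + 147780) + (66*z(-1))*(-23 + V(o, -3)) = (-60235 + 147780) + (66*(-3))*(-23 + 3) = 87545 - 198*(-20) = 87545 + 3960 = 91505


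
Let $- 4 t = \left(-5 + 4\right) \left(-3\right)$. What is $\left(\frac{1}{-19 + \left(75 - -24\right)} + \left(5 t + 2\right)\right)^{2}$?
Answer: $\frac{19321}{6400} \approx 3.0189$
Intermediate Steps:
$t = - \frac{3}{4}$ ($t = - \frac{\left(-5 + 4\right) \left(-3\right)}{4} = - \frac{\left(-1\right) \left(-3\right)}{4} = \left(- \frac{1}{4}\right) 3 = - \frac{3}{4} \approx -0.75$)
$\left(\frac{1}{-19 + \left(75 - -24\right)} + \left(5 t + 2\right)\right)^{2} = \left(\frac{1}{-19 + \left(75 - -24\right)} + \left(5 \left(- \frac{3}{4}\right) + 2\right)\right)^{2} = \left(\frac{1}{-19 + \left(75 + 24\right)} + \left(- \frac{15}{4} + 2\right)\right)^{2} = \left(\frac{1}{-19 + 99} - \frac{7}{4}\right)^{2} = \left(\frac{1}{80} - \frac{7}{4}\right)^{2} = \left(- \frac{139}{80}\right)^{2} = \frac{19321}{6400}$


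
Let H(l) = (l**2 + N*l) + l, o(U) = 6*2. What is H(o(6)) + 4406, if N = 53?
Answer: 5198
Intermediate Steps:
o(U) = 12
H(l) = l**2 + 54*l (H(l) = (l**2 + 53*l) + l = l**2 + 54*l)
H(o(6)) + 4406 = 12*(54 + 12) + 4406 = 12*66 + 4406 = 792 + 4406 = 5198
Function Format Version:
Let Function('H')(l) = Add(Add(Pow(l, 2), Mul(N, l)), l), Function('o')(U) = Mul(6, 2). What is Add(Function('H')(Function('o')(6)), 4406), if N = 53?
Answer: 5198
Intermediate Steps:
Function('o')(U) = 12
Function('H')(l) = Add(Pow(l, 2), Mul(54, l)) (Function('H')(l) = Add(Add(Pow(l, 2), Mul(53, l)), l) = Add(Pow(l, 2), Mul(54, l)))
Add(Function('H')(Function('o')(6)), 4406) = Add(Mul(12, Add(54, 12)), 4406) = Add(Mul(12, 66), 4406) = Add(792, 4406) = 5198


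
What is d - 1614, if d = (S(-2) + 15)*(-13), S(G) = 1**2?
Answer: -1822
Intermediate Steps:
S(G) = 1
d = -208 (d = (1 + 15)*(-13) = 16*(-13) = -208)
d - 1614 = -208 - 1614 = -1822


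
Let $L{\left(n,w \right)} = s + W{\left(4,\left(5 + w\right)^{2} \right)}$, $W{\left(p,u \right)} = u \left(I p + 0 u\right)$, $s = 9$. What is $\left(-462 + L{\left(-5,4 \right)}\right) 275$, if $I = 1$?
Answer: $-35475$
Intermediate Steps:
$W{\left(p,u \right)} = p u$ ($W{\left(p,u \right)} = u \left(1 p + 0 u\right) = u \left(p + 0\right) = u p = p u$)
$L{\left(n,w \right)} = 9 + 4 \left(5 + w\right)^{2}$
$\left(-462 + L{\left(-5,4 \right)}\right) 275 = \left(-462 + \left(9 + 4 \left(5 + 4\right)^{2}\right)\right) 275 = \left(-462 + \left(9 + 4 \cdot 9^{2}\right)\right) 275 = \left(-462 + \left(9 + 4 \cdot 81\right)\right) 275 = \left(-462 + \left(9 + 324\right)\right) 275 = \left(-462 + 333\right) 275 = \left(-129\right) 275 = -35475$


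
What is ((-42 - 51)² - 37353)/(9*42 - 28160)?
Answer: 14352/13891 ≈ 1.0332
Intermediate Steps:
((-42 - 51)² - 37353)/(9*42 - 28160) = ((-93)² - 37353)/(378 - 28160) = (8649 - 37353)/(-27782) = -28704*(-1/27782) = 14352/13891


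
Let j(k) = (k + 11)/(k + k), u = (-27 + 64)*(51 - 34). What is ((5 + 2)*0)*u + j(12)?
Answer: 23/24 ≈ 0.95833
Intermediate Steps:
u = 629 (u = 37*17 = 629)
j(k) = (11 + k)/(2*k) (j(k) = (11 + k)/((2*k)) = (11 + k)*(1/(2*k)) = (11 + k)/(2*k))
((5 + 2)*0)*u + j(12) = ((5 + 2)*0)*629 + (1/2)*(11 + 12)/12 = (7*0)*629 + (1/2)*(1/12)*23 = 0*629 + 23/24 = 0 + 23/24 = 23/24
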